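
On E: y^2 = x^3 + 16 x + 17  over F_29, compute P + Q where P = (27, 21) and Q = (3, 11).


P != Q, so use the chord formula.
s = (y2 - y1) / (x2 - x1) = (19) / (5) mod 29 = 27
x3 = s^2 - x1 - x2 mod 29 = 27^2 - 27 - 3 = 3
y3 = s (x1 - x3) - y1 mod 29 = 27 * (27 - 3) - 21 = 18

P + Q = (3, 18)


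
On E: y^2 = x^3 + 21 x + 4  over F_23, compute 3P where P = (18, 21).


k = 3 = 11_2 (binary, LSB first: 11)
Double-and-add from P = (18, 21):
  bit 0 = 1: acc = O + (18, 21) = (18, 21)
  bit 1 = 1: acc = (18, 21) + (11, 18) = (20, 11)

3P = (20, 11)


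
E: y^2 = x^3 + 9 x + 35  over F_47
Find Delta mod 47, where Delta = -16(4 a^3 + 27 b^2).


4 a^3 + 27 b^2 = 4*9^3 + 27*35^2 = 2916 + 33075 = 35991
Delta = -16 * (35991) = -575856
Delta mod 47 = 35

Delta = 35 (mod 47)


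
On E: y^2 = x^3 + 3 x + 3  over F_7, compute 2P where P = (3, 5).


Doubling: s = (3 x1^2 + a) / (2 y1)
s = (3*3^2 + 3) / (2*5) mod 7 = 3
x3 = s^2 - 2 x1 mod 7 = 3^2 - 2*3 = 3
y3 = s (x1 - x3) - y1 mod 7 = 3 * (3 - 3) - 5 = 2

2P = (3, 2)


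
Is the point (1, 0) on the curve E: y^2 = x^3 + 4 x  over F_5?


Check whether y^2 = x^3 + 4 x + 0 (mod 5) for (x, y) = (1, 0).
LHS: y^2 = 0^2 mod 5 = 0
RHS: x^3 + 4 x + 0 = 1^3 + 4*1 + 0 mod 5 = 0
LHS = RHS

Yes, on the curve


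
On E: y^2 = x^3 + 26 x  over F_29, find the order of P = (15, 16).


Compute successive multiples of P until we hit O:
  1P = (15, 16)
  2P = (5, 20)
  3P = (8, 16)
  4P = (6, 13)
  5P = (21, 11)
  6P = (9, 8)
  7P = (10, 10)
  8P = (24, 8)
  ... (continuing to 34P)
  34P = O

ord(P) = 34


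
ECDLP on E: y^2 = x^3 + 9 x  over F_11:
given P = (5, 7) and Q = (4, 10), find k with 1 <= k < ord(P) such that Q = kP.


Enumerate multiples of P until we hit Q = (4, 10):
  1P = (5, 7)
  2P = (4, 10)
Match found at i = 2.

k = 2


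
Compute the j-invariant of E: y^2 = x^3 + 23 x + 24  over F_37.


Delta = -16(4 a^3 + 27 b^2) mod 37 = 7
-1728 * (4 a)^3 = -1728 * (4*23)^3 mod 37 = 31
j = 31 * 7^(-1) mod 37 = 15

j = 15 (mod 37)


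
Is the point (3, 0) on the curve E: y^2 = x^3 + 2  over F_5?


Check whether y^2 = x^3 + 0 x + 2 (mod 5) for (x, y) = (3, 0).
LHS: y^2 = 0^2 mod 5 = 0
RHS: x^3 + 0 x + 2 = 3^3 + 0*3 + 2 mod 5 = 4
LHS != RHS

No, not on the curve


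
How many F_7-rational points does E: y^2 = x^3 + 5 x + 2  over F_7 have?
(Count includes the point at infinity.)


For each x in F_7, count y with y^2 = x^3 + 5 x + 2 mod 7:
  x = 0: RHS = 2, y in [3, 4]  -> 2 point(s)
  x = 1: RHS = 1, y in [1, 6]  -> 2 point(s)
  x = 3: RHS = 2, y in [3, 4]  -> 2 point(s)
  x = 4: RHS = 2, y in [3, 4]  -> 2 point(s)
Affine points: 8. Add the point at infinity: total = 9.

#E(F_7) = 9


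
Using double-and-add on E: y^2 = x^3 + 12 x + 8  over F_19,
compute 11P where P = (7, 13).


k = 11 = 1011_2 (binary, LSB first: 1101)
Double-and-add from P = (7, 13):
  bit 0 = 1: acc = O + (7, 13) = (7, 13)
  bit 1 = 1: acc = (7, 13) + (6, 7) = (4, 5)
  bit 2 = 0: acc unchanged = (4, 5)
  bit 3 = 1: acc = (4, 5) + (10, 11) = (6, 12)

11P = (6, 12)


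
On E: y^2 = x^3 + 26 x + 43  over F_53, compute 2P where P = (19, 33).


Doubling: s = (3 x1^2 + a) / (2 y1)
s = (3*19^2 + 26) / (2*33) mod 53 = 16
x3 = s^2 - 2 x1 mod 53 = 16^2 - 2*19 = 6
y3 = s (x1 - x3) - y1 mod 53 = 16 * (19 - 6) - 33 = 16

2P = (6, 16)


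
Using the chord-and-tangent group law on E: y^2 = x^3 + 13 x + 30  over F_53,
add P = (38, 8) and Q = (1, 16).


P != Q, so use the chord formula.
s = (y2 - y1) / (x2 - x1) = (8) / (16) mod 53 = 27
x3 = s^2 - x1 - x2 mod 53 = 27^2 - 38 - 1 = 1
y3 = s (x1 - x3) - y1 mod 53 = 27 * (38 - 1) - 8 = 37

P + Q = (1, 37)


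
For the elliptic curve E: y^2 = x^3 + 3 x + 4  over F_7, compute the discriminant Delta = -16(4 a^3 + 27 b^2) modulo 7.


4 a^3 + 27 b^2 = 4*3^3 + 27*4^2 = 108 + 432 = 540
Delta = -16 * (540) = -8640
Delta mod 7 = 5

Delta = 5 (mod 7)


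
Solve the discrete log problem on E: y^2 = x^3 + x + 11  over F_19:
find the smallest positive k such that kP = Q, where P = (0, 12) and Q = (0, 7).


Enumerate multiples of P until we hit Q = (0, 7):
  1P = (0, 12)
  2P = (16, 0)
  3P = (0, 7)
Match found at i = 3.

k = 3


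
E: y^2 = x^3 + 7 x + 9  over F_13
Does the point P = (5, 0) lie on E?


Check whether y^2 = x^3 + 7 x + 9 (mod 13) for (x, y) = (5, 0).
LHS: y^2 = 0^2 mod 13 = 0
RHS: x^3 + 7 x + 9 = 5^3 + 7*5 + 9 mod 13 = 0
LHS = RHS

Yes, on the curve


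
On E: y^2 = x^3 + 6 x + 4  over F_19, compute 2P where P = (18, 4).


Doubling: s = (3 x1^2 + a) / (2 y1)
s = (3*18^2 + 6) / (2*4) mod 19 = 13
x3 = s^2 - 2 x1 mod 19 = 13^2 - 2*18 = 0
y3 = s (x1 - x3) - y1 mod 19 = 13 * (18 - 0) - 4 = 2

2P = (0, 2)


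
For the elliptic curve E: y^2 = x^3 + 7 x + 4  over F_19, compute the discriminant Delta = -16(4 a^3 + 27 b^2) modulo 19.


4 a^3 + 27 b^2 = 4*7^3 + 27*4^2 = 1372 + 432 = 1804
Delta = -16 * (1804) = -28864
Delta mod 19 = 16

Delta = 16 (mod 19)


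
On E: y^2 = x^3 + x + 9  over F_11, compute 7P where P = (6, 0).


k = 7 = 111_2 (binary, LSB first: 111)
Double-and-add from P = (6, 0):
  bit 0 = 1: acc = O + (6, 0) = (6, 0)
  bit 1 = 1: acc = (6, 0) + O = (6, 0)
  bit 2 = 1: acc = (6, 0) + O = (6, 0)

7P = (6, 0)


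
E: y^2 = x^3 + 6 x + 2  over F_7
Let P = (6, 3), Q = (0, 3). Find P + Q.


P != Q, so use the chord formula.
s = (y2 - y1) / (x2 - x1) = (0) / (1) mod 7 = 0
x3 = s^2 - x1 - x2 mod 7 = 0^2 - 6 - 0 = 1
y3 = s (x1 - x3) - y1 mod 7 = 0 * (6 - 1) - 3 = 4

P + Q = (1, 4)


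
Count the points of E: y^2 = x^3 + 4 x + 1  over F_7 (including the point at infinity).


For each x in F_7, count y with y^2 = x^3 + 4 x + 1 mod 7:
  x = 0: RHS = 1, y in [1, 6]  -> 2 point(s)
  x = 4: RHS = 4, y in [2, 5]  -> 2 point(s)
Affine points: 4. Add the point at infinity: total = 5.

#E(F_7) = 5


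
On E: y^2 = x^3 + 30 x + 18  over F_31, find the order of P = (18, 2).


Compute successive multiples of P until we hit O:
  1P = (18, 2)
  2P = (9, 5)
  3P = (11, 6)
  4P = (27, 12)
  5P = (19, 21)
  6P = (14, 12)
  7P = (13, 1)
  8P = (5, 13)
  ... (continuing to 38P)
  38P = O

ord(P) = 38


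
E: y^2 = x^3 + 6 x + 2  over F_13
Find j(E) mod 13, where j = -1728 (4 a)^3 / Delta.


Delta = -16(4 a^3 + 27 b^2) mod 13 = 9
-1728 * (4 a)^3 = -1728 * (4*6)^3 mod 13 = 5
j = 5 * 9^(-1) mod 13 = 2

j = 2 (mod 13)


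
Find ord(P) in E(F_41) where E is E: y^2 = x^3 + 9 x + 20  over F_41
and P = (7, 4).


Compute successive multiples of P until we hit O:
  1P = (7, 4)
  2P = (28, 17)
  3P = (26, 35)
  4P = (16, 18)
  5P = (27, 15)
  6P = (40, 25)
  7P = (31, 18)
  8P = (19, 30)
  ... (continuing to 44P)
  44P = O

ord(P) = 44


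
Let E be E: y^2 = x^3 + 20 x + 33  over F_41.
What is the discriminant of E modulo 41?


4 a^3 + 27 b^2 = 4*20^3 + 27*33^2 = 32000 + 29403 = 61403
Delta = -16 * (61403) = -982448
Delta mod 41 = 35

Delta = 35 (mod 41)


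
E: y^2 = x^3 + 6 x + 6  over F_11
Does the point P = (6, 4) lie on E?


Check whether y^2 = x^3 + 6 x + 6 (mod 11) for (x, y) = (6, 4).
LHS: y^2 = 4^2 mod 11 = 5
RHS: x^3 + 6 x + 6 = 6^3 + 6*6 + 6 mod 11 = 5
LHS = RHS

Yes, on the curve


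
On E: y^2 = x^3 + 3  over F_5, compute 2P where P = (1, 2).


Doubling: s = (3 x1^2 + a) / (2 y1)
s = (3*1^2 + 0) / (2*2) mod 5 = 2
x3 = s^2 - 2 x1 mod 5 = 2^2 - 2*1 = 2
y3 = s (x1 - x3) - y1 mod 5 = 2 * (1 - 2) - 2 = 1

2P = (2, 1)


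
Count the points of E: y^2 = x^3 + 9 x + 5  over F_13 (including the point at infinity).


For each x in F_13, count y with y^2 = x^3 + 9 x + 5 mod 13:
  x = 4: RHS = 1, y in [1, 12]  -> 2 point(s)
  x = 8: RHS = 4, y in [2, 11]  -> 2 point(s)
  x = 9: RHS = 9, y in [3, 10]  -> 2 point(s)
  x = 10: RHS = 3, y in [4, 9]  -> 2 point(s)
Affine points: 8. Add the point at infinity: total = 9.

#E(F_13) = 9


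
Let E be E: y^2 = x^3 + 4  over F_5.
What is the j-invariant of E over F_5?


Delta = -16(4 a^3 + 27 b^2) mod 5 = 3
-1728 * (4 a)^3 = -1728 * (4*0)^3 mod 5 = 0
j = 0 * 3^(-1) mod 5 = 0

j = 0 (mod 5)


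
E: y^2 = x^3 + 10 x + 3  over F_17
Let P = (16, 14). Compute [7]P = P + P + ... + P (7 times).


k = 7 = 111_2 (binary, LSB first: 111)
Double-and-add from P = (16, 14):
  bit 0 = 1: acc = O + (16, 14) = (16, 14)
  bit 1 = 1: acc = (16, 14) + (10, 7) = (7, 5)
  bit 2 = 1: acc = (7, 5) + (12, 7) = (7, 12)

7P = (7, 12)


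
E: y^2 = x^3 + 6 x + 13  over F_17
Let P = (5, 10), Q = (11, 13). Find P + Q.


P != Q, so use the chord formula.
s = (y2 - y1) / (x2 - x1) = (3) / (6) mod 17 = 9
x3 = s^2 - x1 - x2 mod 17 = 9^2 - 5 - 11 = 14
y3 = s (x1 - x3) - y1 mod 17 = 9 * (5 - 14) - 10 = 11

P + Q = (14, 11)


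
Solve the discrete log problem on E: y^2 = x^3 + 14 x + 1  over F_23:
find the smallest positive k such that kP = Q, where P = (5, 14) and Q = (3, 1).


Enumerate multiples of P until we hit Q = (3, 1):
  1P = (5, 14)
  2P = (6, 5)
  3P = (1, 19)
  4P = (20, 22)
  5P = (22, 3)
  6P = (0, 22)
  7P = (4, 12)
  8P = (18, 6)
  9P = (8, 2)
  10P = (3, 1)
Match found at i = 10.

k = 10


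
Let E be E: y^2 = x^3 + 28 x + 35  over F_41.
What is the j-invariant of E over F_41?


Delta = -16(4 a^3 + 27 b^2) mod 41 = 6
-1728 * (4 a)^3 = -1728 * (4*28)^3 mod 41 = 32
j = 32 * 6^(-1) mod 41 = 19

j = 19 (mod 41)


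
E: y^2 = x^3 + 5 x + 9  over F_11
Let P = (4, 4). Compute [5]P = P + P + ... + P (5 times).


k = 5 = 101_2 (binary, LSB first: 101)
Double-and-add from P = (4, 4):
  bit 0 = 1: acc = O + (4, 4) = (4, 4)
  bit 1 = 0: acc unchanged = (4, 4)
  bit 2 = 1: acc = (4, 4) + (2, 4) = (5, 7)

5P = (5, 7)


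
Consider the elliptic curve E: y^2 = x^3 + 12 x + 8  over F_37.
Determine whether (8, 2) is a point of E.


Check whether y^2 = x^3 + 12 x + 8 (mod 37) for (x, y) = (8, 2).
LHS: y^2 = 2^2 mod 37 = 4
RHS: x^3 + 12 x + 8 = 8^3 + 12*8 + 8 mod 37 = 24
LHS != RHS

No, not on the curve


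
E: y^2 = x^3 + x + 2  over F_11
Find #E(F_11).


For each x in F_11, count y with y^2 = x^3 + 1 x + 2 mod 11:
  x = 1: RHS = 4, y in [2, 9]  -> 2 point(s)
  x = 2: RHS = 1, y in [1, 10]  -> 2 point(s)
  x = 4: RHS = 4, y in [2, 9]  -> 2 point(s)
  x = 5: RHS = 0, y in [0]  -> 1 point(s)
  x = 6: RHS = 4, y in [2, 9]  -> 2 point(s)
  x = 7: RHS = 0, y in [0]  -> 1 point(s)
  x = 8: RHS = 5, y in [4, 7]  -> 2 point(s)
  x = 9: RHS = 3, y in [5, 6]  -> 2 point(s)
  x = 10: RHS = 0, y in [0]  -> 1 point(s)
Affine points: 15. Add the point at infinity: total = 16.

#E(F_11) = 16


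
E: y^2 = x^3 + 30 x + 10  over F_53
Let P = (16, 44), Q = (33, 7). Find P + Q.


P != Q, so use the chord formula.
s = (y2 - y1) / (x2 - x1) = (16) / (17) mod 53 = 29
x3 = s^2 - x1 - x2 mod 53 = 29^2 - 16 - 33 = 50
y3 = s (x1 - x3) - y1 mod 53 = 29 * (16 - 50) - 44 = 30

P + Q = (50, 30)


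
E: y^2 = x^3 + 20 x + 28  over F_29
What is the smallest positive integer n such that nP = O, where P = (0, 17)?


Compute successive multiples of P until we hit O:
  1P = (0, 17)
  2P = (16, 6)
  3P = (12, 13)
  4P = (1, 22)
  5P = (24, 8)
  6P = (21, 9)
  7P = (9, 3)
  8P = (26, 17)
  ... (continuing to 19P)
  19P = O

ord(P) = 19


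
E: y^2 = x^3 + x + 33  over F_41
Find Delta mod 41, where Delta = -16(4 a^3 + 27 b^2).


4 a^3 + 27 b^2 = 4*1^3 + 27*33^2 = 4 + 29403 = 29407
Delta = -16 * (29407) = -470512
Delta mod 41 = 4

Delta = 4 (mod 41)


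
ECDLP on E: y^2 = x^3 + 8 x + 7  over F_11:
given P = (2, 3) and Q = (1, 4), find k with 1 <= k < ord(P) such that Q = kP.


Enumerate multiples of P until we hit Q = (1, 4):
  1P = (2, 3)
  2P = (1, 4)
Match found at i = 2.

k = 2


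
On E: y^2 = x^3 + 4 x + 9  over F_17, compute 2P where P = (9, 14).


Doubling: s = (3 x1^2 + a) / (2 y1)
s = (3*9^2 + 4) / (2*14) mod 17 = 7
x3 = s^2 - 2 x1 mod 17 = 7^2 - 2*9 = 14
y3 = s (x1 - x3) - y1 mod 17 = 7 * (9 - 14) - 14 = 2

2P = (14, 2)


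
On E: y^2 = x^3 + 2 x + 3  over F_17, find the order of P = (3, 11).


Compute successive multiples of P until we hit O:
  1P = (3, 11)
  2P = (12, 15)
  3P = (15, 12)
  4P = (14, 15)
  5P = (8, 15)
  6P = (8, 2)
  7P = (14, 2)
  8P = (15, 5)
  ... (continuing to 11P)
  11P = O

ord(P) = 11


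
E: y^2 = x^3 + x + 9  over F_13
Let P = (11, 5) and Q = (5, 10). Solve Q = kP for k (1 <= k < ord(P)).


Enumerate multiples of P until we hit Q = (5, 10):
  1P = (11, 5)
  2P = (4, 8)
  3P = (8, 3)
  4P = (6, 7)
  5P = (5, 3)
  6P = (0, 3)
  7P = (3, 0)
  8P = (0, 10)
  9P = (5, 10)
Match found at i = 9.

k = 9


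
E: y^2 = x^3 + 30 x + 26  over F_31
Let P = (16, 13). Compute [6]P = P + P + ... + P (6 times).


k = 6 = 110_2 (binary, LSB first: 011)
Double-and-add from P = (16, 13):
  bit 0 = 0: acc unchanged = O
  bit 1 = 1: acc = O + (9, 23) = (9, 23)
  bit 2 = 1: acc = (9, 23) + (2, 30) = (21, 20)

6P = (21, 20)


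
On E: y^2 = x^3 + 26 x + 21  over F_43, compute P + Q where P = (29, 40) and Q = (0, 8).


P != Q, so use the chord formula.
s = (y2 - y1) / (x2 - x1) = (11) / (14) mod 43 = 10
x3 = s^2 - x1 - x2 mod 43 = 10^2 - 29 - 0 = 28
y3 = s (x1 - x3) - y1 mod 43 = 10 * (29 - 28) - 40 = 13

P + Q = (28, 13)


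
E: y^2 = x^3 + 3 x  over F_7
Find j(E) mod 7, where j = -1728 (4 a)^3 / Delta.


Delta = -16(4 a^3 + 27 b^2) mod 7 = 1
-1728 * (4 a)^3 = -1728 * (4*3)^3 mod 7 = 6
j = 6 * 1^(-1) mod 7 = 6

j = 6 (mod 7)


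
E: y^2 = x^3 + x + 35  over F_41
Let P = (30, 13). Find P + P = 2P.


Doubling: s = (3 x1^2 + a) / (2 y1)
s = (3*30^2 + 1) / (2*13) mod 41 = 14
x3 = s^2 - 2 x1 mod 41 = 14^2 - 2*30 = 13
y3 = s (x1 - x3) - y1 mod 41 = 14 * (30 - 13) - 13 = 20

2P = (13, 20)


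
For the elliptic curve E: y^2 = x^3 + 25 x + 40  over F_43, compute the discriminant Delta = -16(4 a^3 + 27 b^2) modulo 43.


4 a^3 + 27 b^2 = 4*25^3 + 27*40^2 = 62500 + 43200 = 105700
Delta = -16 * (105700) = -1691200
Delta mod 43 = 33

Delta = 33 (mod 43)


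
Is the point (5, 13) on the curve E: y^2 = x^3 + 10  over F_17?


Check whether y^2 = x^3 + 0 x + 10 (mod 17) for (x, y) = (5, 13).
LHS: y^2 = 13^2 mod 17 = 16
RHS: x^3 + 0 x + 10 = 5^3 + 0*5 + 10 mod 17 = 16
LHS = RHS

Yes, on the curve


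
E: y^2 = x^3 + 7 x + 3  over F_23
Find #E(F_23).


For each x in F_23, count y with y^2 = x^3 + 7 x + 3 mod 23:
  x = 0: RHS = 3, y in [7, 16]  -> 2 point(s)
  x = 2: RHS = 2, y in [5, 18]  -> 2 point(s)
  x = 4: RHS = 3, y in [7, 16]  -> 2 point(s)
  x = 5: RHS = 2, y in [5, 18]  -> 2 point(s)
  x = 6: RHS = 8, y in [10, 13]  -> 2 point(s)
  x = 7: RHS = 4, y in [2, 21]  -> 2 point(s)
  x = 9: RHS = 13, y in [6, 17]  -> 2 point(s)
  x = 11: RHS = 8, y in [10, 13]  -> 2 point(s)
  x = 14: RHS = 16, y in [4, 19]  -> 2 point(s)
  x = 16: RHS = 2, y in [5, 18]  -> 2 point(s)
  x = 18: RHS = 4, y in [2, 21]  -> 2 point(s)
  x = 19: RHS = 3, y in [7, 16]  -> 2 point(s)
  x = 20: RHS = 1, y in [1, 22]  -> 2 point(s)
  x = 21: RHS = 4, y in [2, 21]  -> 2 point(s)
  x = 22: RHS = 18, y in [8, 15]  -> 2 point(s)
Affine points: 30. Add the point at infinity: total = 31.

#E(F_23) = 31


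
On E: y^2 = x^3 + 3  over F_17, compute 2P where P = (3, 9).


Doubling: s = (3 x1^2 + a) / (2 y1)
s = (3*3^2 + 0) / (2*9) mod 17 = 10
x3 = s^2 - 2 x1 mod 17 = 10^2 - 2*3 = 9
y3 = s (x1 - x3) - y1 mod 17 = 10 * (3 - 9) - 9 = 16

2P = (9, 16)


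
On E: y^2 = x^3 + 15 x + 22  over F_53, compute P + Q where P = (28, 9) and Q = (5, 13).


P != Q, so use the chord formula.
s = (y2 - y1) / (x2 - x1) = (4) / (30) mod 53 = 39
x3 = s^2 - x1 - x2 mod 53 = 39^2 - 28 - 5 = 4
y3 = s (x1 - x3) - y1 mod 53 = 39 * (28 - 4) - 9 = 26

P + Q = (4, 26)


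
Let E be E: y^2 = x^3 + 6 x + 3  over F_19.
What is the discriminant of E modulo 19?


4 a^3 + 27 b^2 = 4*6^3 + 27*3^2 = 864 + 243 = 1107
Delta = -16 * (1107) = -17712
Delta mod 19 = 15

Delta = 15 (mod 19)


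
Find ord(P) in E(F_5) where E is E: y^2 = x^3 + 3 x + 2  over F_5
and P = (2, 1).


Compute successive multiples of P until we hit O:
  1P = (2, 1)
  2P = (1, 4)
  3P = (1, 1)
  4P = (2, 4)
  5P = O

ord(P) = 5


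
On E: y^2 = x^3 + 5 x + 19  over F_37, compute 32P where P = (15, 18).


k = 32 = 100000_2 (binary, LSB first: 000001)
Double-and-add from P = (15, 18):
  bit 0 = 0: acc unchanged = O
  bit 1 = 0: acc unchanged = O
  bit 2 = 0: acc unchanged = O
  bit 3 = 0: acc unchanged = O
  bit 4 = 0: acc unchanged = O
  bit 5 = 1: acc = O + (18, 13) = (18, 13)

32P = (18, 13)


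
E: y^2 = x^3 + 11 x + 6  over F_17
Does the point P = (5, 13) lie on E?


Check whether y^2 = x^3 + 11 x + 6 (mod 17) for (x, y) = (5, 13).
LHS: y^2 = 13^2 mod 17 = 16
RHS: x^3 + 11 x + 6 = 5^3 + 11*5 + 6 mod 17 = 16
LHS = RHS

Yes, on the curve


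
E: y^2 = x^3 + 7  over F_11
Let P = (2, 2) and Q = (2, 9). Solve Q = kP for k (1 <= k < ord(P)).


Enumerate multiples of P until we hit Q = (2, 9):
  1P = (2, 2)
  2P = (5, 0)
  3P = (2, 9)
Match found at i = 3.

k = 3


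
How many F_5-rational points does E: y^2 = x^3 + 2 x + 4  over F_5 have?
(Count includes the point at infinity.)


For each x in F_5, count y with y^2 = x^3 + 2 x + 4 mod 5:
  x = 0: RHS = 4, y in [2, 3]  -> 2 point(s)
  x = 2: RHS = 1, y in [1, 4]  -> 2 point(s)
  x = 4: RHS = 1, y in [1, 4]  -> 2 point(s)
Affine points: 6. Add the point at infinity: total = 7.

#E(F_5) = 7


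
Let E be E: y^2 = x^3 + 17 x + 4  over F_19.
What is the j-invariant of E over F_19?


Delta = -16(4 a^3 + 27 b^2) mod 19 = 3
-1728 * (4 a)^3 = -1728 * (4*17)^3 mod 19 = 1
j = 1 * 3^(-1) mod 19 = 13

j = 13 (mod 19)


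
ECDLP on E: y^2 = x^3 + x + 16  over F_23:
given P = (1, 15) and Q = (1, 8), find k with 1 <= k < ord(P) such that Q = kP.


Enumerate multiples of P until we hit Q = (1, 8):
  1P = (1, 15)
  2P = (11, 22)
  3P = (20, 20)
  4P = (5, 13)
  5P = (0, 19)
  6P = (15, 18)
  7P = (2, 16)
  8P = (21, 11)
  9P = (13, 15)
  10P = (9, 8)
  11P = (17, 22)
  12P = (6, 13)
  13P = (18, 1)
  14P = (12, 13)
  15P = (3, 0)
  16P = (12, 10)
  17P = (18, 22)
  18P = (6, 10)
  19P = (17, 1)
  20P = (9, 15)
  21P = (13, 8)
  22P = (21, 12)
  23P = (2, 7)
  24P = (15, 5)
  25P = (0, 4)
  26P = (5, 10)
  27P = (20, 3)
  28P = (11, 1)
  29P = (1, 8)
Match found at i = 29.

k = 29


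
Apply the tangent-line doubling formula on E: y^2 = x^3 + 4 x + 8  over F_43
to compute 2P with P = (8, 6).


Doubling: s = (3 x1^2 + a) / (2 y1)
s = (3*8^2 + 4) / (2*6) mod 43 = 2
x3 = s^2 - 2 x1 mod 43 = 2^2 - 2*8 = 31
y3 = s (x1 - x3) - y1 mod 43 = 2 * (8 - 31) - 6 = 34

2P = (31, 34)


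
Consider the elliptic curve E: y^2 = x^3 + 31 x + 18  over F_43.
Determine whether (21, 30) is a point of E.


Check whether y^2 = x^3 + 31 x + 18 (mod 43) for (x, y) = (21, 30).
LHS: y^2 = 30^2 mod 43 = 40
RHS: x^3 + 31 x + 18 = 21^3 + 31*21 + 18 mod 43 = 40
LHS = RHS

Yes, on the curve


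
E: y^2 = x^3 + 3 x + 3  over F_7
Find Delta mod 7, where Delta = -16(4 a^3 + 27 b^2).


4 a^3 + 27 b^2 = 4*3^3 + 27*3^2 = 108 + 243 = 351
Delta = -16 * (351) = -5616
Delta mod 7 = 5

Delta = 5 (mod 7)


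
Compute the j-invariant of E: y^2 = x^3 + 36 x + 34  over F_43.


Delta = -16(4 a^3 + 27 b^2) mod 43 = 32
-1728 * (4 a)^3 = -1728 * (4*36)^3 mod 43 = 4
j = 4 * 32^(-1) mod 43 = 27

j = 27 (mod 43)


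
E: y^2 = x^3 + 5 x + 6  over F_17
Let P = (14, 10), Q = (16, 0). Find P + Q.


P != Q, so use the chord formula.
s = (y2 - y1) / (x2 - x1) = (7) / (2) mod 17 = 12
x3 = s^2 - x1 - x2 mod 17 = 12^2 - 14 - 16 = 12
y3 = s (x1 - x3) - y1 mod 17 = 12 * (14 - 12) - 10 = 14

P + Q = (12, 14)


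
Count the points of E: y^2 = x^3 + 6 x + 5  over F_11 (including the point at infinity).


For each x in F_11, count y with y^2 = x^3 + 6 x + 5 mod 11:
  x = 0: RHS = 5, y in [4, 7]  -> 2 point(s)
  x = 1: RHS = 1, y in [1, 10]  -> 2 point(s)
  x = 2: RHS = 3, y in [5, 6]  -> 2 point(s)
  x = 4: RHS = 5, y in [4, 7]  -> 2 point(s)
  x = 6: RHS = 4, y in [2, 9]  -> 2 point(s)
  x = 7: RHS = 5, y in [4, 7]  -> 2 point(s)
  x = 8: RHS = 4, y in [2, 9]  -> 2 point(s)
  x = 10: RHS = 9, y in [3, 8]  -> 2 point(s)
Affine points: 16. Add the point at infinity: total = 17.

#E(F_11) = 17


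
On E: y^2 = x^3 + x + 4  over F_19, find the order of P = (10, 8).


Compute successive multiples of P until we hit O:
  1P = (10, 8)
  2P = (0, 2)
  3P = (1, 5)
  4P = (6, 6)
  5P = (8, 12)
  6P = (5, 1)
  7P = (9, 1)
  8P = (11, 4)
  ... (continuing to 19P)
  19P = O

ord(P) = 19


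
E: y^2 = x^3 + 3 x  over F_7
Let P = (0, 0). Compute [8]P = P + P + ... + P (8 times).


k = 8 = 1000_2 (binary, LSB first: 0001)
Double-and-add from P = (0, 0):
  bit 0 = 0: acc unchanged = O
  bit 1 = 0: acc unchanged = O
  bit 2 = 0: acc unchanged = O
  bit 3 = 1: acc = O + O = O

8P = O


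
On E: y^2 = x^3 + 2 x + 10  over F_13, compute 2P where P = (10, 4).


Doubling: s = (3 x1^2 + a) / (2 y1)
s = (3*10^2 + 2) / (2*4) mod 13 = 2
x3 = s^2 - 2 x1 mod 13 = 2^2 - 2*10 = 10
y3 = s (x1 - x3) - y1 mod 13 = 2 * (10 - 10) - 4 = 9

2P = (10, 9)


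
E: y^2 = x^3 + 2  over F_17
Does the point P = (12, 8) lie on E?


Check whether y^2 = x^3 + 0 x + 2 (mod 17) for (x, y) = (12, 8).
LHS: y^2 = 8^2 mod 17 = 13
RHS: x^3 + 0 x + 2 = 12^3 + 0*12 + 2 mod 17 = 13
LHS = RHS

Yes, on the curve


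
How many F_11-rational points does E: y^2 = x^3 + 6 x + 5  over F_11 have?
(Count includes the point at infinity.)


For each x in F_11, count y with y^2 = x^3 + 6 x + 5 mod 11:
  x = 0: RHS = 5, y in [4, 7]  -> 2 point(s)
  x = 1: RHS = 1, y in [1, 10]  -> 2 point(s)
  x = 2: RHS = 3, y in [5, 6]  -> 2 point(s)
  x = 4: RHS = 5, y in [4, 7]  -> 2 point(s)
  x = 6: RHS = 4, y in [2, 9]  -> 2 point(s)
  x = 7: RHS = 5, y in [4, 7]  -> 2 point(s)
  x = 8: RHS = 4, y in [2, 9]  -> 2 point(s)
  x = 10: RHS = 9, y in [3, 8]  -> 2 point(s)
Affine points: 16. Add the point at infinity: total = 17.

#E(F_11) = 17


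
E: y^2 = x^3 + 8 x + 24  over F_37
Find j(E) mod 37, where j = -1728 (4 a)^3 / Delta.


Delta = -16(4 a^3 + 27 b^2) mod 37 = 7
-1728 * (4 a)^3 = -1728 * (4*8)^3 mod 37 = 31
j = 31 * 7^(-1) mod 37 = 15

j = 15 (mod 37)


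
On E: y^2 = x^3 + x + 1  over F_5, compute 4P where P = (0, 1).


k = 4 = 100_2 (binary, LSB first: 001)
Double-and-add from P = (0, 1):
  bit 0 = 0: acc unchanged = O
  bit 1 = 0: acc unchanged = O
  bit 2 = 1: acc = O + (3, 4) = (3, 4)

4P = (3, 4)


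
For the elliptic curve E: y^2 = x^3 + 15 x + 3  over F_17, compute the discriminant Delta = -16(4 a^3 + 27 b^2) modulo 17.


4 a^3 + 27 b^2 = 4*15^3 + 27*3^2 = 13500 + 243 = 13743
Delta = -16 * (13743) = -219888
Delta mod 17 = 7

Delta = 7 (mod 17)


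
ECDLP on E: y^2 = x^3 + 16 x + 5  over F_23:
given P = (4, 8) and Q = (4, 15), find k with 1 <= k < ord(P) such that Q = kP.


Enumerate multiples of P until we hit Q = (4, 15):
  1P = (4, 8)
  2P = (8, 22)
  3P = (6, 8)
  4P = (13, 15)
  5P = (12, 19)
  6P = (15, 20)
  7P = (5, 16)
  8P = (9, 21)
  9P = (14, 12)
  10P = (7, 0)
  11P = (14, 11)
  12P = (9, 2)
  13P = (5, 7)
  14P = (15, 3)
  15P = (12, 4)
  16P = (13, 8)
  17P = (6, 15)
  18P = (8, 1)
  19P = (4, 15)
Match found at i = 19.

k = 19


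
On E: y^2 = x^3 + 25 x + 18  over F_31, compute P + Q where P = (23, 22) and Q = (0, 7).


P != Q, so use the chord formula.
s = (y2 - y1) / (x2 - x1) = (16) / (8) mod 31 = 2
x3 = s^2 - x1 - x2 mod 31 = 2^2 - 23 - 0 = 12
y3 = s (x1 - x3) - y1 mod 31 = 2 * (23 - 12) - 22 = 0

P + Q = (12, 0)


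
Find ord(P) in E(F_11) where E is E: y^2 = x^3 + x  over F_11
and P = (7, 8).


Compute successive multiples of P until we hit O:
  1P = (7, 8)
  2P = (9, 1)
  3P = (10, 8)
  4P = (5, 3)
  5P = (8, 6)
  6P = (0, 0)
  7P = (8, 5)
  8P = (5, 8)
  ... (continuing to 12P)
  12P = O

ord(P) = 12


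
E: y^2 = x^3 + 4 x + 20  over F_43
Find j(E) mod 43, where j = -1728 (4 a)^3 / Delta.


Delta = -16(4 a^3 + 27 b^2) mod 43 = 6
-1728 * (4 a)^3 = -1728 * (4*4)^3 mod 43 = 41
j = 41 * 6^(-1) mod 43 = 14

j = 14 (mod 43)


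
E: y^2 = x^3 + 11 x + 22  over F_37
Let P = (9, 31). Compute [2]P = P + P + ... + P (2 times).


k = 2 = 10_2 (binary, LSB first: 01)
Double-and-add from P = (9, 31):
  bit 0 = 0: acc unchanged = O
  bit 1 = 1: acc = O + (22, 16) = (22, 16)

2P = (22, 16)


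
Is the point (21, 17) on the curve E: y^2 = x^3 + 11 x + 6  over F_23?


Check whether y^2 = x^3 + 11 x + 6 (mod 23) for (x, y) = (21, 17).
LHS: y^2 = 17^2 mod 23 = 13
RHS: x^3 + 11 x + 6 = 21^3 + 11*21 + 6 mod 23 = 22
LHS != RHS

No, not on the curve


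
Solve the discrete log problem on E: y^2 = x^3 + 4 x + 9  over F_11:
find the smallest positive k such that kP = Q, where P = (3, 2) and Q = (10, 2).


Enumerate multiples of P until we hit Q = (10, 2):
  1P = (3, 2)
  2P = (8, 6)
  3P = (9, 2)
  4P = (10, 9)
  5P = (10, 2)
Match found at i = 5.

k = 5


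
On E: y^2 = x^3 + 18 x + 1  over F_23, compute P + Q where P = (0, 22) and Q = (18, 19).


P != Q, so use the chord formula.
s = (y2 - y1) / (x2 - x1) = (20) / (18) mod 23 = 19
x3 = s^2 - x1 - x2 mod 23 = 19^2 - 0 - 18 = 21
y3 = s (x1 - x3) - y1 mod 23 = 19 * (0 - 21) - 22 = 16

P + Q = (21, 16)


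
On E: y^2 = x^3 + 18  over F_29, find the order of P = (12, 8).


Compute successive multiples of P until we hit O:
  1P = (12, 8)
  2P = (9, 15)
  3P = (7, 19)
  4P = (16, 24)
  5P = (17, 1)
  6P = (24, 3)
  7P = (26, 22)
  8P = (21, 12)
  ... (continuing to 30P)
  30P = O

ord(P) = 30


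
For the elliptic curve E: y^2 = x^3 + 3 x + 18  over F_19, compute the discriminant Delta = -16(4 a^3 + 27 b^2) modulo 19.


4 a^3 + 27 b^2 = 4*3^3 + 27*18^2 = 108 + 8748 = 8856
Delta = -16 * (8856) = -141696
Delta mod 19 = 6

Delta = 6 (mod 19)


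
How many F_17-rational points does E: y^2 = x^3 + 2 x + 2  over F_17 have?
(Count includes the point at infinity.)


For each x in F_17, count y with y^2 = x^3 + 2 x + 2 mod 17:
  x = 0: RHS = 2, y in [6, 11]  -> 2 point(s)
  x = 3: RHS = 1, y in [1, 16]  -> 2 point(s)
  x = 5: RHS = 1, y in [1, 16]  -> 2 point(s)
  x = 6: RHS = 9, y in [3, 14]  -> 2 point(s)
  x = 7: RHS = 2, y in [6, 11]  -> 2 point(s)
  x = 9: RHS = 1, y in [1, 16]  -> 2 point(s)
  x = 10: RHS = 2, y in [6, 11]  -> 2 point(s)
  x = 13: RHS = 15, y in [7, 10]  -> 2 point(s)
  x = 16: RHS = 16, y in [4, 13]  -> 2 point(s)
Affine points: 18. Add the point at infinity: total = 19.

#E(F_17) = 19


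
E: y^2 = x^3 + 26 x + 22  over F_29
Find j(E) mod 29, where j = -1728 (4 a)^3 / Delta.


Delta = -16(4 a^3 + 27 b^2) mod 29 = 19
-1728 * (4 a)^3 = -1728 * (4*26)^3 mod 29 = 28
j = 28 * 19^(-1) mod 29 = 3

j = 3 (mod 29)


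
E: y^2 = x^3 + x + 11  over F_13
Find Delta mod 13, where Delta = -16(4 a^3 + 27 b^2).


4 a^3 + 27 b^2 = 4*1^3 + 27*11^2 = 4 + 3267 = 3271
Delta = -16 * (3271) = -52336
Delta mod 13 = 2

Delta = 2 (mod 13)


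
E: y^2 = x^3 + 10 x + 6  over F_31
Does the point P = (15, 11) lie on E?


Check whether y^2 = x^3 + 10 x + 6 (mod 31) for (x, y) = (15, 11).
LHS: y^2 = 11^2 mod 31 = 28
RHS: x^3 + 10 x + 6 = 15^3 + 10*15 + 6 mod 31 = 28
LHS = RHS

Yes, on the curve


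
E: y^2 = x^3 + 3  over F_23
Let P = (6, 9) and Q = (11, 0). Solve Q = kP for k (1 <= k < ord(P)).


Enumerate multiples of P until we hit Q = (11, 0):
  1P = (6, 9)
  2P = (1, 21)
  3P = (19, 13)
  4P = (0, 7)
  5P = (12, 12)
  6P = (11, 0)
Match found at i = 6.

k = 6


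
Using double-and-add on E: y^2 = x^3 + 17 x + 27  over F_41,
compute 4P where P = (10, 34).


k = 4 = 100_2 (binary, LSB first: 001)
Double-and-add from P = (10, 34):
  bit 0 = 0: acc unchanged = O
  bit 1 = 0: acc unchanged = O
  bit 2 = 1: acc = O + (40, 38) = (40, 38)

4P = (40, 38)


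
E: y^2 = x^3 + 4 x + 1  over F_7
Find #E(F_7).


For each x in F_7, count y with y^2 = x^3 + 4 x + 1 mod 7:
  x = 0: RHS = 1, y in [1, 6]  -> 2 point(s)
  x = 4: RHS = 4, y in [2, 5]  -> 2 point(s)
Affine points: 4. Add the point at infinity: total = 5.

#E(F_7) = 5


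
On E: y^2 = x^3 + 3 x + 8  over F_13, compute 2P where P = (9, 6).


Doubling: s = (3 x1^2 + a) / (2 y1)
s = (3*9^2 + 3) / (2*6) mod 13 = 1
x3 = s^2 - 2 x1 mod 13 = 1^2 - 2*9 = 9
y3 = s (x1 - x3) - y1 mod 13 = 1 * (9 - 9) - 6 = 7

2P = (9, 7)


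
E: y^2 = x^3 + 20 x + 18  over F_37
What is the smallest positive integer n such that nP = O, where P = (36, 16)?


Compute successive multiples of P until we hit O:
  1P = (36, 16)
  2P = (35, 9)
  3P = (15, 20)
  4P = (30, 4)
  5P = (12, 32)
  6P = (10, 16)
  7P = (28, 21)
  8P = (26, 24)
  ... (continuing to 31P)
  31P = O

ord(P) = 31


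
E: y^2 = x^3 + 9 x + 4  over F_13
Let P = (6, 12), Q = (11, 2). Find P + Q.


P != Q, so use the chord formula.
s = (y2 - y1) / (x2 - x1) = (3) / (5) mod 13 = 11
x3 = s^2 - x1 - x2 mod 13 = 11^2 - 6 - 11 = 0
y3 = s (x1 - x3) - y1 mod 13 = 11 * (6 - 0) - 12 = 2

P + Q = (0, 2)


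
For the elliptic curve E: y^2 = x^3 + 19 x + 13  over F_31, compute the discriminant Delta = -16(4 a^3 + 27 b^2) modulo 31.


4 a^3 + 27 b^2 = 4*19^3 + 27*13^2 = 27436 + 4563 = 31999
Delta = -16 * (31999) = -511984
Delta mod 31 = 12

Delta = 12 (mod 31)


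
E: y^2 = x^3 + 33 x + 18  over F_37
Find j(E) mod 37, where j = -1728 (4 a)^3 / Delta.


Delta = -16(4 a^3 + 27 b^2) mod 37 = 29
-1728 * (4 a)^3 = -1728 * (4*33)^3 mod 37 = 10
j = 10 * 29^(-1) mod 37 = 8

j = 8 (mod 37)


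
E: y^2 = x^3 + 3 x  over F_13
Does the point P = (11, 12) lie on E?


Check whether y^2 = x^3 + 3 x + 0 (mod 13) for (x, y) = (11, 12).
LHS: y^2 = 12^2 mod 13 = 1
RHS: x^3 + 3 x + 0 = 11^3 + 3*11 + 0 mod 13 = 12
LHS != RHS

No, not on the curve


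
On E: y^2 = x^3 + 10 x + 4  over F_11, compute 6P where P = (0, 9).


k = 6 = 110_2 (binary, LSB first: 011)
Double-and-add from P = (0, 9):
  bit 0 = 0: acc unchanged = O
  bit 1 = 1: acc = O + (9, 8) = (9, 8)
  bit 2 = 1: acc = (9, 8) + (4, 3) = (10, 2)

6P = (10, 2)


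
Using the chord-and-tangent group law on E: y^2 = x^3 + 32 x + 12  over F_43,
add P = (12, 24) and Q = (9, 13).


P != Q, so use the chord formula.
s = (y2 - y1) / (x2 - x1) = (32) / (40) mod 43 = 18
x3 = s^2 - x1 - x2 mod 43 = 18^2 - 12 - 9 = 2
y3 = s (x1 - x3) - y1 mod 43 = 18 * (12 - 2) - 24 = 27

P + Q = (2, 27)


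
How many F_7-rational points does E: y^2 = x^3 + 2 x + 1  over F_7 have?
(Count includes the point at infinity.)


For each x in F_7, count y with y^2 = x^3 + 2 x + 1 mod 7:
  x = 0: RHS = 1, y in [1, 6]  -> 2 point(s)
  x = 1: RHS = 4, y in [2, 5]  -> 2 point(s)
Affine points: 4. Add the point at infinity: total = 5.

#E(F_7) = 5


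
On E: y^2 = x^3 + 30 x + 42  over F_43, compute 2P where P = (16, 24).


Doubling: s = (3 x1^2 + a) / (2 y1)
s = (3*16^2 + 30) / (2*24) mod 43 = 22
x3 = s^2 - 2 x1 mod 43 = 22^2 - 2*16 = 22
y3 = s (x1 - x3) - y1 mod 43 = 22 * (16 - 22) - 24 = 16

2P = (22, 16)


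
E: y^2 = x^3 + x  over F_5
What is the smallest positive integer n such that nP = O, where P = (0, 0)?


Compute successive multiples of P until we hit O:
  1P = (0, 0)
  2P = O

ord(P) = 2


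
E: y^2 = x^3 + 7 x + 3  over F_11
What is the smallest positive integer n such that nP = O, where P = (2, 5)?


Compute successive multiples of P until we hit O:
  1P = (2, 5)
  2P = (5, 8)
  3P = (5, 3)
  4P = (2, 6)
  5P = O

ord(P) = 5


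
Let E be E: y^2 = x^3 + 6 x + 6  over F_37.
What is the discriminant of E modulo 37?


4 a^3 + 27 b^2 = 4*6^3 + 27*6^2 = 864 + 972 = 1836
Delta = -16 * (1836) = -29376
Delta mod 37 = 2

Delta = 2 (mod 37)


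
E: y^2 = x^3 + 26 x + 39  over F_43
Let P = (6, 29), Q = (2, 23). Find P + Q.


P != Q, so use the chord formula.
s = (y2 - y1) / (x2 - x1) = (37) / (39) mod 43 = 23
x3 = s^2 - x1 - x2 mod 43 = 23^2 - 6 - 2 = 5
y3 = s (x1 - x3) - y1 mod 43 = 23 * (6 - 5) - 29 = 37

P + Q = (5, 37)


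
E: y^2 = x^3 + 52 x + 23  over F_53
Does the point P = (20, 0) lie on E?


Check whether y^2 = x^3 + 52 x + 23 (mod 53) for (x, y) = (20, 0).
LHS: y^2 = 0^2 mod 53 = 0
RHS: x^3 + 52 x + 23 = 20^3 + 52*20 + 23 mod 53 = 0
LHS = RHS

Yes, on the curve


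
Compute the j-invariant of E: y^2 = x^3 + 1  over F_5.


Delta = -16(4 a^3 + 27 b^2) mod 5 = 3
-1728 * (4 a)^3 = -1728 * (4*0)^3 mod 5 = 0
j = 0 * 3^(-1) mod 5 = 0

j = 0 (mod 5)


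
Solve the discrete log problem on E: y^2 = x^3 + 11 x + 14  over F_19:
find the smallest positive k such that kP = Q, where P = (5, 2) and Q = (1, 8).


Enumerate multiples of P until we hit Q = (1, 8):
  1P = (5, 2)
  2P = (1, 8)
Match found at i = 2.

k = 2


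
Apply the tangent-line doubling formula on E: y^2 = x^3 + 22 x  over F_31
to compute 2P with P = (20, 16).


Doubling: s = (3 x1^2 + a) / (2 y1)
s = (3*20^2 + 22) / (2*16) mod 31 = 13
x3 = s^2 - 2 x1 mod 31 = 13^2 - 2*20 = 5
y3 = s (x1 - x3) - y1 mod 31 = 13 * (20 - 5) - 16 = 24

2P = (5, 24)


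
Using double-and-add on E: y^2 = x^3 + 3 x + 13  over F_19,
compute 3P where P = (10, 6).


k = 3 = 11_2 (binary, LSB first: 11)
Double-and-add from P = (10, 6):
  bit 0 = 1: acc = O + (10, 6) = (10, 6)
  bit 1 = 1: acc = (10, 6) + (6, 0) = (10, 13)

3P = (10, 13)


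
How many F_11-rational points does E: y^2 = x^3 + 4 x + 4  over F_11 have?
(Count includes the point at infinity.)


For each x in F_11, count y with y^2 = x^3 + 4 x + 4 mod 11:
  x = 0: RHS = 4, y in [2, 9]  -> 2 point(s)
  x = 1: RHS = 9, y in [3, 8]  -> 2 point(s)
  x = 2: RHS = 9, y in [3, 8]  -> 2 point(s)
  x = 7: RHS = 1, y in [1, 10]  -> 2 point(s)
  x = 8: RHS = 9, y in [3, 8]  -> 2 point(s)
Affine points: 10. Add the point at infinity: total = 11.

#E(F_11) = 11


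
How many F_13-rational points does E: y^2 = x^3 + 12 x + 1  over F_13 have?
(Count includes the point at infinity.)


For each x in F_13, count y with y^2 = x^3 + 12 x + 1 mod 13:
  x = 0: RHS = 1, y in [1, 12]  -> 2 point(s)
  x = 1: RHS = 1, y in [1, 12]  -> 2 point(s)
  x = 3: RHS = 12, y in [5, 8]  -> 2 point(s)
  x = 4: RHS = 9, y in [3, 10]  -> 2 point(s)
  x = 5: RHS = 4, y in [2, 11]  -> 2 point(s)
  x = 6: RHS = 3, y in [4, 9]  -> 2 point(s)
  x = 7: RHS = 12, y in [5, 8]  -> 2 point(s)
  x = 10: RHS = 3, y in [4, 9]  -> 2 point(s)
  x = 12: RHS = 1, y in [1, 12]  -> 2 point(s)
Affine points: 18. Add the point at infinity: total = 19.

#E(F_13) = 19


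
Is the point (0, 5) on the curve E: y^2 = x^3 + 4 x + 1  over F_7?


Check whether y^2 = x^3 + 4 x + 1 (mod 7) for (x, y) = (0, 5).
LHS: y^2 = 5^2 mod 7 = 4
RHS: x^3 + 4 x + 1 = 0^3 + 4*0 + 1 mod 7 = 1
LHS != RHS

No, not on the curve


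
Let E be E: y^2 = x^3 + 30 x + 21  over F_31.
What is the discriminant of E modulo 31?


4 a^3 + 27 b^2 = 4*30^3 + 27*21^2 = 108000 + 11907 = 119907
Delta = -16 * (119907) = -1918512
Delta mod 31 = 16

Delta = 16 (mod 31)


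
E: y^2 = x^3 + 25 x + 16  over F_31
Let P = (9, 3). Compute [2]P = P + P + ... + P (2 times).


k = 2 = 10_2 (binary, LSB first: 01)
Double-and-add from P = (9, 3):
  bit 0 = 0: acc unchanged = O
  bit 1 = 1: acc = O + (0, 27) = (0, 27)

2P = (0, 27)


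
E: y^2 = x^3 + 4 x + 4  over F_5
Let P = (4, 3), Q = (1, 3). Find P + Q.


P != Q, so use the chord formula.
s = (y2 - y1) / (x2 - x1) = (0) / (2) mod 5 = 0
x3 = s^2 - x1 - x2 mod 5 = 0^2 - 4 - 1 = 0
y3 = s (x1 - x3) - y1 mod 5 = 0 * (4 - 0) - 3 = 2

P + Q = (0, 2)


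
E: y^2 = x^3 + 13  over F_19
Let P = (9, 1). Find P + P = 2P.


Doubling: s = (3 x1^2 + a) / (2 y1)
s = (3*9^2 + 0) / (2*1) mod 19 = 17
x3 = s^2 - 2 x1 mod 19 = 17^2 - 2*9 = 5
y3 = s (x1 - x3) - y1 mod 19 = 17 * (9 - 5) - 1 = 10

2P = (5, 10)


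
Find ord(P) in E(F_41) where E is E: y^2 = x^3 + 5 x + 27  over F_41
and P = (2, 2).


Compute successive multiples of P until we hit O:
  1P = (2, 2)
  2P = (32, 14)
  3P = (17, 33)
  4P = (27, 1)
  5P = (8, 13)
  6P = (15, 22)
  7P = (22, 24)
  8P = (26, 29)
  ... (continuing to 52P)
  52P = O

ord(P) = 52


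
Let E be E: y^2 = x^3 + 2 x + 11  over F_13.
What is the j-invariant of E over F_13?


Delta = -16(4 a^3 + 27 b^2) mod 13 = 9
-1728 * (4 a)^3 = -1728 * (4*2)^3 mod 13 = 5
j = 5 * 9^(-1) mod 13 = 2

j = 2 (mod 13)


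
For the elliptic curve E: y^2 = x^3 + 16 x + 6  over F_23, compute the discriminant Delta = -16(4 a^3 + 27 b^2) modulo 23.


4 a^3 + 27 b^2 = 4*16^3 + 27*6^2 = 16384 + 972 = 17356
Delta = -16 * (17356) = -277696
Delta mod 23 = 6

Delta = 6 (mod 23)


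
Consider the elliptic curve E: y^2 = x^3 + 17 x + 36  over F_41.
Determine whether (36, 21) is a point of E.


Check whether y^2 = x^3 + 17 x + 36 (mod 41) for (x, y) = (36, 21).
LHS: y^2 = 21^2 mod 41 = 31
RHS: x^3 + 17 x + 36 = 36^3 + 17*36 + 36 mod 41 = 31
LHS = RHS

Yes, on the curve


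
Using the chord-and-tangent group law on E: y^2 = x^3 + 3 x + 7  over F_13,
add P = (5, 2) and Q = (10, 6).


P != Q, so use the chord formula.
s = (y2 - y1) / (x2 - x1) = (4) / (5) mod 13 = 6
x3 = s^2 - x1 - x2 mod 13 = 6^2 - 5 - 10 = 8
y3 = s (x1 - x3) - y1 mod 13 = 6 * (5 - 8) - 2 = 6

P + Q = (8, 6)


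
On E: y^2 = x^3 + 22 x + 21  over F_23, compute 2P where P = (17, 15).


Doubling: s = (3 x1^2 + a) / (2 y1)
s = (3*17^2 + 22) / (2*15) mod 23 = 12
x3 = s^2 - 2 x1 mod 23 = 12^2 - 2*17 = 18
y3 = s (x1 - x3) - y1 mod 23 = 12 * (17 - 18) - 15 = 19

2P = (18, 19)


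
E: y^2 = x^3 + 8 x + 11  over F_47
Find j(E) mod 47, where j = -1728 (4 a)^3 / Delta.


Delta = -16(4 a^3 + 27 b^2) mod 47 = 30
-1728 * (4 a)^3 = -1728 * (4*8)^3 mod 47 = 5
j = 5 * 30^(-1) mod 47 = 8

j = 8 (mod 47)


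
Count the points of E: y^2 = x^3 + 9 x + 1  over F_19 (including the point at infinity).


For each x in F_19, count y with y^2 = x^3 + 9 x + 1 mod 19:
  x = 0: RHS = 1, y in [1, 18]  -> 2 point(s)
  x = 1: RHS = 11, y in [7, 12]  -> 2 point(s)
  x = 3: RHS = 17, y in [6, 13]  -> 2 point(s)
  x = 4: RHS = 6, y in [5, 14]  -> 2 point(s)
  x = 5: RHS = 0, y in [0]  -> 1 point(s)
  x = 6: RHS = 5, y in [9, 10]  -> 2 point(s)
  x = 11: RHS = 6, y in [5, 14]  -> 2 point(s)
  x = 13: RHS = 16, y in [4, 15]  -> 2 point(s)
  x = 16: RHS = 4, y in [2, 17]  -> 2 point(s)
Affine points: 17. Add the point at infinity: total = 18.

#E(F_19) = 18


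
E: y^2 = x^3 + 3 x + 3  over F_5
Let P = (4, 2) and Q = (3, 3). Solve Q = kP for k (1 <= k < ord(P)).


Enumerate multiples of P until we hit Q = (3, 3):
  1P = (4, 2)
  2P = (3, 2)
  3P = (3, 3)
Match found at i = 3.

k = 3


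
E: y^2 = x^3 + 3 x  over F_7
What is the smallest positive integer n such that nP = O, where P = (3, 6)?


Compute successive multiples of P until we hit O:
  1P = (3, 6)
  2P = (2, 0)
  3P = (3, 1)
  4P = O

ord(P) = 4


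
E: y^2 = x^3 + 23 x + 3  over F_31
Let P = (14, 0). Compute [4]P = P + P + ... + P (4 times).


k = 4 = 100_2 (binary, LSB first: 001)
Double-and-add from P = (14, 0):
  bit 0 = 0: acc unchanged = O
  bit 1 = 0: acc unchanged = O
  bit 2 = 1: acc = O + O = O

4P = O


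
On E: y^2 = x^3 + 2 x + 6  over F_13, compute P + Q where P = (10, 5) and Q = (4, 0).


P != Q, so use the chord formula.
s = (y2 - y1) / (x2 - x1) = (8) / (7) mod 13 = 3
x3 = s^2 - x1 - x2 mod 13 = 3^2 - 10 - 4 = 8
y3 = s (x1 - x3) - y1 mod 13 = 3 * (10 - 8) - 5 = 1

P + Q = (8, 1)


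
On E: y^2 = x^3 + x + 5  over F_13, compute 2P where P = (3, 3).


Doubling: s = (3 x1^2 + a) / (2 y1)
s = (3*3^2 + 1) / (2*3) mod 13 = 9
x3 = s^2 - 2 x1 mod 13 = 9^2 - 2*3 = 10
y3 = s (x1 - x3) - y1 mod 13 = 9 * (3 - 10) - 3 = 12

2P = (10, 12)


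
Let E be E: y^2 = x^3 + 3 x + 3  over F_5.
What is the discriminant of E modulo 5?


4 a^3 + 27 b^2 = 4*3^3 + 27*3^2 = 108 + 243 = 351
Delta = -16 * (351) = -5616
Delta mod 5 = 4

Delta = 4 (mod 5)


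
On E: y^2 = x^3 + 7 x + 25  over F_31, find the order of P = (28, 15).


Compute successive multiples of P until we hit O:
  1P = (28, 15)
  2P = (15, 8)
  3P = (7, 13)
  4P = (1, 23)
  5P = (6, 29)
  6P = (22, 15)
  7P = (12, 16)
  8P = (26, 12)
  ... (continuing to 18P)
  18P = O

ord(P) = 18


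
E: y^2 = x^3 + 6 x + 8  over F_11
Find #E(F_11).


For each x in F_11, count y with y^2 = x^3 + 6 x + 8 mod 11:
  x = 1: RHS = 4, y in [2, 9]  -> 2 point(s)
  x = 3: RHS = 9, y in [3, 8]  -> 2 point(s)
  x = 5: RHS = 9, y in [3, 8]  -> 2 point(s)
  x = 10: RHS = 1, y in [1, 10]  -> 2 point(s)
Affine points: 8. Add the point at infinity: total = 9.

#E(F_11) = 9
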